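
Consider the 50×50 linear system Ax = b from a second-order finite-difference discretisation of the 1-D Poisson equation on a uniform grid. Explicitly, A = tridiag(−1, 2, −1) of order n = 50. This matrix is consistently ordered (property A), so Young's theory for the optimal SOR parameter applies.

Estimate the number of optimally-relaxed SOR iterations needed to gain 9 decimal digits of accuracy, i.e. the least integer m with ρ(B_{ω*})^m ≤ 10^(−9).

m = 169

spectrum of D⁻¹(L+U) = {cos(kπ/51) : 1≤k≤50}; ρ_J = cos(π/51) = 0.9981033.
√(1−ρ_J²) = |sin(π/51)| = 0.0615609
ω* = 2/(1+0.0615609) = 1.8840181
Hence ρ(B_{ω*}) = 1.8840181 − 1 = 0.8840181.
For 9 digits: m = 9·ln10 / (−ln 0.8840181) = 20.7233/0.123278 = 168.102; round up → m = 169.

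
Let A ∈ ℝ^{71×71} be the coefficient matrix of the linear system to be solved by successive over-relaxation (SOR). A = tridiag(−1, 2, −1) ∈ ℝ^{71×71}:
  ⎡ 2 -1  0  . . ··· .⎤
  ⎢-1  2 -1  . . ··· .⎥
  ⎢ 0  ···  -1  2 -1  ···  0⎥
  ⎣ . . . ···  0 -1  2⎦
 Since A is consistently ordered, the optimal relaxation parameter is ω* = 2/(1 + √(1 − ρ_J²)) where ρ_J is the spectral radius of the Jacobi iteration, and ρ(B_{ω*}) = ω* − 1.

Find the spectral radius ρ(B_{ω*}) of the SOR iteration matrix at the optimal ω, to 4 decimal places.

[ρ_J] n=71: ρ(B_J) = cos(π/(n+1)) = cos(π/72) = 0.9990.
1 − cos²(π/72) = sin²(π/72) ⇒ √(1−ρ_J²) = sin(π/72) = 0.04362.
[ω*] 2 ÷ (1 + 0.04362) = 2 ÷ 1.04362 = 1.9164.
Hence ρ(B_{ω*}) = 1.9164 − 1 = 0.9164.

ρ_SOR = 0.9164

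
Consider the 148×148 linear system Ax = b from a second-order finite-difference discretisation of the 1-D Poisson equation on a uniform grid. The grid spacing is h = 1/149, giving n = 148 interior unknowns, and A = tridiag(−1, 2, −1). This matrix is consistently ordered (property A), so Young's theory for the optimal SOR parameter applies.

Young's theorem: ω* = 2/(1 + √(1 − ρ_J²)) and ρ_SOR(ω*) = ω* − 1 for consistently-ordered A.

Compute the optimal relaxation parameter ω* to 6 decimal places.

ω* = 1.958705

ρ_J = max_k |cos(kπ/149)| = cos(π/149) = 0.999778
√(1 − cos²(π/149)) = sin(π/149) ≈ 0.0210830.
Then 2/(1+√(1−ρ_J²)) = 2/(1+0.0210830); ω* = 2/1.0210830 = 1.958705.
[ρ_SOR] ω* − 1 = 0.958705.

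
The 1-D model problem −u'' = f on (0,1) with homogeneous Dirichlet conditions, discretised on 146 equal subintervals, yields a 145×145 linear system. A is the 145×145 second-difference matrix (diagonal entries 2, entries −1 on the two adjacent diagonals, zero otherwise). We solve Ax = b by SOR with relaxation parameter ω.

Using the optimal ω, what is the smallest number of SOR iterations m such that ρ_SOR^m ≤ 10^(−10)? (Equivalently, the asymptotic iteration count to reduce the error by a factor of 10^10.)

m = 536

[ρ_J] n=145: ρ(B_J) = cos(π/(n+1)) = cos(π/146) = 0.9997685.
1 − cos²(π/146) = sin²(π/146) ⇒ √(1−ρ_J²) = sin(π/146) = 0.0215161.
ω* = 2/(1+0.0215161) = 1.9578742
Hence ρ(B_{ω*}) = 1.9578742 − 1 = 0.9578742.
For 10 digits: m = 10·ln10 / (−ln 0.9578742) = 23.0259/0.0430388 = 535.003; round up → m = 536.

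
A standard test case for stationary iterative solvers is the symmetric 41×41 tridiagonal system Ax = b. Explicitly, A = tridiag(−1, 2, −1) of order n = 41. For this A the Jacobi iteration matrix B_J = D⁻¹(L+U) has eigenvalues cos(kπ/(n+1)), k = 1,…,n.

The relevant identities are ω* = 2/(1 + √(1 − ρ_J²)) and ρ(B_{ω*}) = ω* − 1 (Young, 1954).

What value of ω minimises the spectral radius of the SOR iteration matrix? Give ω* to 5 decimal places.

ω* = 1.86093

ρ_J = max_k |cos(kπ/42)| = cos(π/42) = 0.99720
√(1 − cos²(π/42)) = sin(π/42) ≈ 0.074730.
So ω* = 2/1.074730 = 1.86093 (Young).
ρ(B_{ω*}) = ω*−1 = 0.86093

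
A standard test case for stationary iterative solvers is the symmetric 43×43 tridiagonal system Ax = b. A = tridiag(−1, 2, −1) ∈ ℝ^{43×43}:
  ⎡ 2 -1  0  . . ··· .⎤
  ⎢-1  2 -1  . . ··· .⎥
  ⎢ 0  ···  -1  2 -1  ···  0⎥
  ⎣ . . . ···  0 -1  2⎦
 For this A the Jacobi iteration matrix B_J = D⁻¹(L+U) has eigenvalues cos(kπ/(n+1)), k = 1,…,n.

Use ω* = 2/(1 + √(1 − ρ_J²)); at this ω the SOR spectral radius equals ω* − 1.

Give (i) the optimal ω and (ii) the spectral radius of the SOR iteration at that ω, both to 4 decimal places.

B_J for the 43×43 system has eigenvalues cos(kπ/44); ρ_J = cos(π/44) = 0.9975.
√(1−ρ_J²) simplifies to sin(π/44) = 0.07134.
So ω* = 2/1.07134 = 1.8668 (Young).
ρ(B_{ω*}) = ω*−1 = 0.8668

ω* = 1.8668, ρ_SOR = 0.8668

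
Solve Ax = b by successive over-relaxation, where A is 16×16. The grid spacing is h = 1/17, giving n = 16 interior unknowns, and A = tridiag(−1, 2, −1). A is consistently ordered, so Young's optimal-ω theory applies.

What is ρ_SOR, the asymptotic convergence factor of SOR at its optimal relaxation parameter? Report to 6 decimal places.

With n=16, ρ(Jacobi) = cos(π/17) = 0.982973.
√(1−ρ_J²) simplifies to sin(π/17) = 0.1837495.
Young: ω* = 2/(1+√(1−ρ_J²)) = 2/(1+0.1837495) = 2/1.1837495 = 1.689547.
Hence ρ(B_{ω*}) = 1.689547 − 1 = 0.689547.

ρ_SOR = 0.689547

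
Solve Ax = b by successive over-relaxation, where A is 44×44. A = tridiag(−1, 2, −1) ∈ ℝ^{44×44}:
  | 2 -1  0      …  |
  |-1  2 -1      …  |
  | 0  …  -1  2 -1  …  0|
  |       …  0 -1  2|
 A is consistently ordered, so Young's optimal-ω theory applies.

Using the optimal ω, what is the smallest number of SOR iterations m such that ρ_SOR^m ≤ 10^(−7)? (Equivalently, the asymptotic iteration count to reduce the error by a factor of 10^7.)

n=44: λ(B_J) = 1 − λ(A)/2 = cos(kπ/45); k=1 gives ρ_J = 0.9975641.
root = sin(π/45) = 0.0697565  (since 1−cos² = sin²).
ω* = 2/(1 + 0.0697565) = 2/1.0697565 = 1.8695843.
[ρ_SOR] ω* − 1 = 0.8695843.
7·ln10 = 16.1181; −ln(0.8695843) = 0.13974; m = ⌈16.1181/0.13974⌉ = ⌈115.343⌉ = 116.

m = 116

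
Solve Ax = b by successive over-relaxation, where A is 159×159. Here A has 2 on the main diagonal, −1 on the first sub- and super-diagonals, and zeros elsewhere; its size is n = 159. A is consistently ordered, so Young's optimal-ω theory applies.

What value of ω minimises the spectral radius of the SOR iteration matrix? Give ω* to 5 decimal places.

With n=159, ρ(Jacobi) = cos(π/160) = 0.99981.
√(1 − cos²(π/160)) = sin(π/160) ≈ 0.019634.
ω* = 2/(1 + 0.019634) = 2/1.019634 = 1.96149.
and ρ(B_{ω*}) = 1.96149 − 1 = 0.96149.

ω* = 1.96149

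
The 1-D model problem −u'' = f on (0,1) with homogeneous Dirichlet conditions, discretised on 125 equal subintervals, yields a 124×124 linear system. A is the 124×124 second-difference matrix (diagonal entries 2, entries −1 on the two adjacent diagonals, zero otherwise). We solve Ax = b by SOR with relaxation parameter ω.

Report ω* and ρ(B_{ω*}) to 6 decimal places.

With n=124, ρ(Jacobi) = cos(π/125) = 0.999684.
√(1−ρ_J²) simplifies to sin(π/125) = 0.0251301.
Young: ω* = 2/(1+√(1−ρ_J²)) = 2/(1+0.0251301) = 2/1.0251301 = 1.950972.
and ρ(B_{ω*}) = 1.950972 − 1 = 0.950972.

ω* = 1.950972, ρ_SOR = 0.950972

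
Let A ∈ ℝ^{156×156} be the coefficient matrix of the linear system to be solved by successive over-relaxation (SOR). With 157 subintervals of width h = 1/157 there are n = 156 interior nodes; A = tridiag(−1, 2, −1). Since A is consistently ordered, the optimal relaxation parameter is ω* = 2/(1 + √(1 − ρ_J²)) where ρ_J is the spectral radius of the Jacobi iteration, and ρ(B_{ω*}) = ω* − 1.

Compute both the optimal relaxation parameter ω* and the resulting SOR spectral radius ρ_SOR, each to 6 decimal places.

B_J for the 156×156 system has eigenvalues cos(kπ/157); ρ_J = cos(π/157) = 0.999800.
√(1−ρ_J²) = |sin(π/157)| = 0.0200088
ω* = 2/(1 + 0.0200088) = 2/1.0200088 = 1.960767.
Hence ρ(B_{ω*}) = 1.960767 − 1 = 0.960767.

ω* = 1.960767, ρ_SOR = 0.960767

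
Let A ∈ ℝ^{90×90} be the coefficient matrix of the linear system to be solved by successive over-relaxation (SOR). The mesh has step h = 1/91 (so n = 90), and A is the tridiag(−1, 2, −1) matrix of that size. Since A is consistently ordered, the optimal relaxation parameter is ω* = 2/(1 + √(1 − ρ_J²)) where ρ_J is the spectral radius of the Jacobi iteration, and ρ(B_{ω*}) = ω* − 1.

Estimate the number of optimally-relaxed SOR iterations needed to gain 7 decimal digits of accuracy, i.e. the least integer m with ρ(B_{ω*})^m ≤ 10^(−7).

m = 234

ρ_J = max_k |cos(kπ/91)| = cos(π/91) = 0.9994041
1 − cos²(π/91) = sin²(π/91) ⇒ √(1−ρ_J²) = sin(π/91) = 0.0345161.
So ω* = 2/1.0345161 = 1.9332710 (Young).
[ρ_SOR] ω* − 1 = 0.9332710.
(0.9332710)^m ≤ 10^{−7}  ⇒  m·ln(0.9332710) ≤ −7·ln10  ⇒  m ≥ 233.394  ⇒  m = 234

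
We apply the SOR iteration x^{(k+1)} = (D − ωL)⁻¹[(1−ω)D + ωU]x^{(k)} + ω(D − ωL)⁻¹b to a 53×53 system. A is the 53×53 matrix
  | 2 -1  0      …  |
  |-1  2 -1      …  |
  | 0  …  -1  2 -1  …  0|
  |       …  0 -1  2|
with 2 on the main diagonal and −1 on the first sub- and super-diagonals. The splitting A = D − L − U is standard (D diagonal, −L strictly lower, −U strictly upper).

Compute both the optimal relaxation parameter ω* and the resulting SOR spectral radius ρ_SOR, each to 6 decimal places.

ω* = 1.890100, ρ_SOR = 0.890100

½·tridiag(1,0,1) at n=53: λ_k = cos(kπ/54); max |λ| at k=1 ⇒ ρ_J = cos(π/54) ≈ 0.998308.
√(1−ρ_J²) simplifies to sin(π/54) = 0.0581448.
ω* = 2/(1 + 0.0581448) = 2/1.0581448 = 1.890100.
ρ(B_{ω*}) = ω*−1 = 0.890100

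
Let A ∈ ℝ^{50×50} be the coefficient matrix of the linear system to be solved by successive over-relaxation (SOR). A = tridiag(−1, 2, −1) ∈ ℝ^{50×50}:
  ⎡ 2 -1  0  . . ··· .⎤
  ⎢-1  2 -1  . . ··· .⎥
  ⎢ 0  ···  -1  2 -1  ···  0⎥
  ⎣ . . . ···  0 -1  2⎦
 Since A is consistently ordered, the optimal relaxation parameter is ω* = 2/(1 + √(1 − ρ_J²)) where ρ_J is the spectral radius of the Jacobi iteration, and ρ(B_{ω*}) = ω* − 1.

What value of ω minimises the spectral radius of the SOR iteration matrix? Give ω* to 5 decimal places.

ω* = 1.88402

With n=50, ρ(Jacobi) = cos(π/51) = 0.99810.
√(1−ρ_J²) simplifies to sin(π/51) = 0.061561.
[ω*] 2 ÷ (1 + 0.061561) = 2 ÷ 1.061561 = 1.88402.
ρ(B_{ω*}) = ω*−1 = 0.88402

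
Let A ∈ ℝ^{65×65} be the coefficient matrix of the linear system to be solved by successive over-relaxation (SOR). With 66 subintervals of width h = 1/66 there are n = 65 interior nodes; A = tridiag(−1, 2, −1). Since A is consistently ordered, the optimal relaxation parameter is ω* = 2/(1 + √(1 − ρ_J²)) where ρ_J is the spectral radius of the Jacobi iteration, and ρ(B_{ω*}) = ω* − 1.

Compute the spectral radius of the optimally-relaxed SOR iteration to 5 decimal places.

ρ_SOR = 0.90916

ρ_J = max_k |cos(kπ/66)| = cos(π/66) = 0.99887
root = sin(π/66) = 0.047582  (since 1−cos² = sin²).
Young: ω* = 2/(1+√(1−ρ_J²)) = 2/(1+0.047582) = 2/1.047582 = 1.90916.
ρ_SOR = ω* − 1 ≈ 0.90916.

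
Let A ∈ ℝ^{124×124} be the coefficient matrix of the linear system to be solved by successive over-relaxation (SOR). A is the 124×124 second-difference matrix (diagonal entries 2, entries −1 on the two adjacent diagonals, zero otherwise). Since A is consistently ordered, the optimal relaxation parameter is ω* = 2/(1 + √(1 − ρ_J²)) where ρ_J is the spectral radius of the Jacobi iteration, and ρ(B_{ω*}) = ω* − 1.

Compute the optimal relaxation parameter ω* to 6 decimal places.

With n=124, ρ(Jacobi) = cos(π/125) = 0.999684.
√(1−ρ_J²) simplifies to sin(π/125) = 0.0251301.
Young: ω* = 2/(1+√(1−ρ_J²)) = 2/(1+0.0251301) = 2/1.0251301 = 1.950972.
ρ(B_{ω*}) = ω*−1 = 0.950972

ω* = 1.950972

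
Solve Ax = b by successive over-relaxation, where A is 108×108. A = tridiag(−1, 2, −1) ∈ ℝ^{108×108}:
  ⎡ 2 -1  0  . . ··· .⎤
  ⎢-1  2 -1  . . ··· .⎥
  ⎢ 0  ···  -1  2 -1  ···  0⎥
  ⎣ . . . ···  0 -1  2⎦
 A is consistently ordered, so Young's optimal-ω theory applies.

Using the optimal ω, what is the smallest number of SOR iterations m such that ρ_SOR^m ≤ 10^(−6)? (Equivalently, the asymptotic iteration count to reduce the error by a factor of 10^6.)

m = 240

[ρ_J] n=108: ρ(B_J) = cos(π/(n+1)) = cos(π/109) = 0.9995847.
√(1−ρ_J²) simplifies to sin(π/109) = 0.0288180.
So ω* = 2/1.0288180 = 1.9439784 (Young).
ρ_SOR = ω* − 1 ≈ 0.9439784.
(0.9439784)^m ≤ 10^{−6}  ⇒  m·ln(0.9439784) ≤ −6·ln10  ⇒  m ≥ 239.636  ⇒  m = 240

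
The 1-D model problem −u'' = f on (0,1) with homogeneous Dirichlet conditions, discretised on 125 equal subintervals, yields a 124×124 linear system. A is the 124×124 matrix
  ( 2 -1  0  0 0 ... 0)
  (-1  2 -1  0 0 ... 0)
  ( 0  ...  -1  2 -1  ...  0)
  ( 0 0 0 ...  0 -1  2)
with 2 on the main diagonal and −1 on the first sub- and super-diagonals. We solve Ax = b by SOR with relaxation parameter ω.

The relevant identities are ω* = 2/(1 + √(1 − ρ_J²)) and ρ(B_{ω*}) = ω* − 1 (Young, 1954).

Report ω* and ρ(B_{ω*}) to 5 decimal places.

ρ_J = max_k |cos(kπ/125)| = cos(π/125) = 0.99968
root = sin(π/125) = 0.025130  (since 1−cos² = sin²).
So ω* = 2/1.025130 = 1.95097 (Young).
[ρ_SOR] ω* − 1 = 0.95097.

ω* = 1.95097, ρ_SOR = 0.95097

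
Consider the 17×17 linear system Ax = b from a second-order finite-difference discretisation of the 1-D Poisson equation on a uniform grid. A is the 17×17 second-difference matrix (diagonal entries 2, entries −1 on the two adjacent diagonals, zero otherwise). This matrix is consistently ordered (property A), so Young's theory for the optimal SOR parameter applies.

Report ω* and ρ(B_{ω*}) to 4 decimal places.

ω* = 1.7041, ρ_SOR = 0.7041

With n=17, ρ(Jacobi) = cos(π/18) = 0.9848.
√(1 − cos²(π/18)) = sin(π/18) ≈ 0.17365.
ω* = 2/(1+0.17365) = 1.7041
ρ_SOR = ω* − 1 = 1.7041 − 1 = 0.7041.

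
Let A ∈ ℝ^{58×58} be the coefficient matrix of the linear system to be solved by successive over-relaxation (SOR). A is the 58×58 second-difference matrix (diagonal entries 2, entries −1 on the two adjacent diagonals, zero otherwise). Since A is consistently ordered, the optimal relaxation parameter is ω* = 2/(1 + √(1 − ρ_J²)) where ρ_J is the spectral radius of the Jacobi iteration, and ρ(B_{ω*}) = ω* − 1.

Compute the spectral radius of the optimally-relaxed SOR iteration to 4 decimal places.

ρ_SOR = 0.8989

ρ_J = max_k |cos(kπ/59)| = cos(π/59) = 0.9986
root = sin(π/59) = 0.05322  (since 1−cos² = sin²).
Young: ω* = 2/(1+√(1−ρ_J²)) = 2/(1+0.05322) = 2/1.05322 = 1.8989.
ρ_SOR = ω* − 1 = 1.8989 − 1 = 0.8989.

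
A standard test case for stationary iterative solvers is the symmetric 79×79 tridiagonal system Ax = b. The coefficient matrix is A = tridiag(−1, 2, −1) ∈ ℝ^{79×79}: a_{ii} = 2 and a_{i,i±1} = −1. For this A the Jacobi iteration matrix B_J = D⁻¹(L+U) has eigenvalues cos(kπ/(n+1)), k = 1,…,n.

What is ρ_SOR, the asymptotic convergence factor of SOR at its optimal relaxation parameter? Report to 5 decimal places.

ρ_SOR = 0.92445

With n=79, ρ(Jacobi) = cos(π/80) = 0.99923.
√(1−ρ_J²) = |sin(π/80)| = 0.039260
Then 2/(1+√(1−ρ_J²)) = 2/(1+0.039260); ω* = 2/1.039260 = 1.92445.
[ρ_SOR] ω* − 1 = 0.92445.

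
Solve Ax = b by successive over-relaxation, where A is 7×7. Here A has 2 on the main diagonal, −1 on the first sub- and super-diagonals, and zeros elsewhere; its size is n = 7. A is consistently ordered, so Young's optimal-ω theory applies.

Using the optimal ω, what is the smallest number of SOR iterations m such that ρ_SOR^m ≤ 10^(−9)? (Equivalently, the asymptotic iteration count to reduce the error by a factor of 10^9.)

½·tridiag(1,0,1) at n=7: λ_k = cos(kπ/8); max |λ| at k=1 ⇒ ρ_J = cos(π/8) ≈ 0.9238795.
√(1−ρ_J²) = |sin(π/8)| = 0.3826834
So ω* = 2/1.3826834 = 1.4464627 (Young).
At ω = 1.4464627 every |λ(B_ω)| = ω−1, so ρ_SOR = 0.4464627.
m ≥ 9·ln10 / (−ln 0.4464627) = 25.699; smallest integer m = 26.

m = 26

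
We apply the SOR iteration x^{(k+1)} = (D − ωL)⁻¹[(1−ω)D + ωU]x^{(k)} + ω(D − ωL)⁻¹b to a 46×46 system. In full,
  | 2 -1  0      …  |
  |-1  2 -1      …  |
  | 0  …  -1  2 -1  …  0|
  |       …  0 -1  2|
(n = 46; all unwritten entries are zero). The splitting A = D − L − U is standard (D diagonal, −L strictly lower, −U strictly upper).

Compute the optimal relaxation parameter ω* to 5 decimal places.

spectrum of D⁻¹(L+U) = {cos(kπ/47) : 1≤k≤46}; ρ_J = cos(π/47) = 0.99777.
1 − cos²(π/47) = sin²(π/47) ⇒ √(1−ρ_J²) = sin(π/47) = 0.066793.
Young: ω* = 2/(1+√(1−ρ_J²)) = 2/(1+0.066793) = 2/1.066793 = 1.87478.
ρ_SOR = ω* − 1 = 1.87478 − 1 = 0.87478.

ω* = 1.87478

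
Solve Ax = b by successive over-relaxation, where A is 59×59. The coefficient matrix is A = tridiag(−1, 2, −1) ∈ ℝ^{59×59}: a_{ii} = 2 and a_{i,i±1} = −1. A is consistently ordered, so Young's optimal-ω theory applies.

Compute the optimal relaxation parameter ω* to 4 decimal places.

ω* = 1.9005

[ρ_J] n=59: ρ(B_J) = cos(π/(n+1)) = cos(π/60) = 0.9986.
√(1−ρ_J²) = |sin(π/60)| = 0.05234
ω* = 2/(1 + 0.05234) = 2/1.05234 = 1.9005.
ρ(B_{ω*}) = ω*−1 = 0.9005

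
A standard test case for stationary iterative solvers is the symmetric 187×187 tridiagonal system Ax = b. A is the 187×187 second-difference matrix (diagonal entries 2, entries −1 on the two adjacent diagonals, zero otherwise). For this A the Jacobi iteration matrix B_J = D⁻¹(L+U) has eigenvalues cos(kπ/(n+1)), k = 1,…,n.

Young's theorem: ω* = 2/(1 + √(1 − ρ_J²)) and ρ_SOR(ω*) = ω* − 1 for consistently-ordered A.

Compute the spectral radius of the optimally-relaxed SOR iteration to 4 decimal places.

[ρ_J] n=187: ρ(B_J) = cos(π/(n+1)) = cos(π/188) = 0.9999.
√(1 − cos²(π/188)) = sin(π/188) ≈ 0.01671.
ω* = 2 / (1 + 0.01671) = 2 / 1.01671 ≈ 1.9671.
[ρ_SOR] ω* − 1 = 0.9671.

ρ_SOR = 0.9671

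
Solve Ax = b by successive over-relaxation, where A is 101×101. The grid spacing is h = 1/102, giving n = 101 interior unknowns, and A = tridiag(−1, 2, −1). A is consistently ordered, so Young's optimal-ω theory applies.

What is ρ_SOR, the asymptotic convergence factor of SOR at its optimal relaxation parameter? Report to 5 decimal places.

With n=101, ρ(Jacobi) = cos(π/102) = 0.99953.
√(1 − cos²(π/102)) = sin(π/102) ≈ 0.030795.
So ω* = 2/1.030795 = 1.94025 (Young).
Hence ρ(B_{ω*}) = 1.94025 − 1 = 0.94025.

ρ_SOR = 0.94025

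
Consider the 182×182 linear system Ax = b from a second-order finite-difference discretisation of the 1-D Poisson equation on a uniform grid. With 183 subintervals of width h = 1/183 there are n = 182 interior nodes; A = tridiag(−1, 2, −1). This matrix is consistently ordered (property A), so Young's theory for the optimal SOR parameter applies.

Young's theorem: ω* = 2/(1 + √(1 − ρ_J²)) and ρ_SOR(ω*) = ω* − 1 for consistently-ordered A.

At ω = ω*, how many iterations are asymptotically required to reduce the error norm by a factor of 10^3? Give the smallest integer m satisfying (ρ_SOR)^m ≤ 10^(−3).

m = 202

½·tridiag(1,0,1) at n=182: λ_k = cos(kπ/183); max |λ| at k=1 ⇒ ρ_J = cos(π/183) ≈ 0.9998526.
√(1 − cos²(π/183)) = sin(π/183) ≈ 0.0171663.
Young: ω* = 2/(1+√(1−ρ_J²)) = 2/(1+0.0171663) = 2/1.0171663 = 1.9662468.
At ω = 1.9662468 every |λ(B_ω)| = ω−1, so ρ_SOR = 0.9662468.
For 3 digits: m = 3·ln10 / (−ln 0.9662468) = 6.90776/0.034336 = 201.181; round up → m = 202.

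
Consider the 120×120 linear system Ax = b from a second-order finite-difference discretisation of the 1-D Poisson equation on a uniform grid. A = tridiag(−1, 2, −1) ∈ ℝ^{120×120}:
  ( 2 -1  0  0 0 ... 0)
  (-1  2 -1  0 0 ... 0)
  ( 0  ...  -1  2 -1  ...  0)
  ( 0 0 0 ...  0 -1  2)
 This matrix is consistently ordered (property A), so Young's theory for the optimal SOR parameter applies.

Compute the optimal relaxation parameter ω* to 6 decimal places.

spectrum of D⁻¹(L+U) = {cos(kπ/121) : 1≤k≤120}; ρ_J = cos(π/121) = 0.999663.
root = sin(π/121) = 0.0259607  (since 1−cos² = sin²).
Then 2/(1+√(1−ρ_J²)) = 2/(1+0.0259607); ω* = 2/1.0259607 = 1.949392.
[ρ_SOR] ω* − 1 = 0.949392.

ω* = 1.949392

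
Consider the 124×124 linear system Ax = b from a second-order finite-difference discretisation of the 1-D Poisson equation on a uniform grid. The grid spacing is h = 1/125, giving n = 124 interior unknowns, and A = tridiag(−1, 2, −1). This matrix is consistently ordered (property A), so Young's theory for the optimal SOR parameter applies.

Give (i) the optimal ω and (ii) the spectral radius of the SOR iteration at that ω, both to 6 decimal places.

With n=124, ρ(Jacobi) = cos(π/125) = 0.999684.
1 − cos²(π/125) = sin²(π/125) ⇒ √(1−ρ_J²) = sin(π/125) = 0.0251301.
Young: ω* = 2/(1+√(1−ρ_J²)) = 2/(1+0.0251301) = 2/1.0251301 = 1.950972.
and ρ(B_{ω*}) = 1.950972 − 1 = 0.950972.

ω* = 1.950972, ρ_SOR = 0.950972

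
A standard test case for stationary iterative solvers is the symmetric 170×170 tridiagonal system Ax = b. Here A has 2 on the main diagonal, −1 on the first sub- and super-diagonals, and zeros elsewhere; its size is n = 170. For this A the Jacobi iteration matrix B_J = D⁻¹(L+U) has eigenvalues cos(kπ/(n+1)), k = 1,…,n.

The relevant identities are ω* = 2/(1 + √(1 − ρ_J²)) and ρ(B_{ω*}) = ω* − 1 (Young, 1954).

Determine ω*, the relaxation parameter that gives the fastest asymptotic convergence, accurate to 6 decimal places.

ω* = 1.963921

With n=170, ρ(Jacobi) = cos(π/171) = 0.999831.
√(1 − cos²(π/171)) = sin(π/171) ≈ 0.0183709.
[ω*] 2 ÷ (1 + 0.0183709) = 2 ÷ 1.0183709 = 1.963921.
Hence ρ(B_{ω*}) = 1.963921 − 1 = 0.963921.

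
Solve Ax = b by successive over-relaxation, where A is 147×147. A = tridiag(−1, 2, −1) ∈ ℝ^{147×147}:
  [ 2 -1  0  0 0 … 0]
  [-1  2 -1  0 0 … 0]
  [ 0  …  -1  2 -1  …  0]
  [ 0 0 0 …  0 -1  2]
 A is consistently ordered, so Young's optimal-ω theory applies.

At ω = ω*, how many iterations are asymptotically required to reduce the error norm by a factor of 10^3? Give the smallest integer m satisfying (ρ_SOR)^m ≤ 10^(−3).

m = 163

With n=147, ρ(Jacobi) = cos(π/148) = 0.9997747.
√(1−ρ_J²) = |sin(π/148)| = 0.0212254
Then 2/(1+√(1−ρ_J²)) = 2/(1+0.0212254); ω* = 2/1.0212254 = 1.9584315.
and ρ(B_{ω*}) = 1.9584315 − 1 = 0.9584315.
3·ln10 = 6.90776; −ln(0.9584315) = 0.0424572; m = ⌈6.90776/0.0424572⌉ = ⌈162.699⌉ = 163.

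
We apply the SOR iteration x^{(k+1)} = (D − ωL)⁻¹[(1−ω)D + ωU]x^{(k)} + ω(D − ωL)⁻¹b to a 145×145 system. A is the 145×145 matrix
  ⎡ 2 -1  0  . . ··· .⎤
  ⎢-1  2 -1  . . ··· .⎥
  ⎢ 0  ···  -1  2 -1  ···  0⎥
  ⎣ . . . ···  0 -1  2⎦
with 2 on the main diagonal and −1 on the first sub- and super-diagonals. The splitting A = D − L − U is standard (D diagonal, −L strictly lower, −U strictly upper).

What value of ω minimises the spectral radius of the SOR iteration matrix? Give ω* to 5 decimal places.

[ρ_J] n=145: ρ(B_J) = cos(π/(n+1)) = cos(π/146) = 0.99977.
√(1−ρ_J²) = |sin(π/146)| = 0.021516
ω* = 2/(1+0.021516) = 1.95787
ρ_SOR = ω* − 1 ≈ 0.95787.

ω* = 1.95787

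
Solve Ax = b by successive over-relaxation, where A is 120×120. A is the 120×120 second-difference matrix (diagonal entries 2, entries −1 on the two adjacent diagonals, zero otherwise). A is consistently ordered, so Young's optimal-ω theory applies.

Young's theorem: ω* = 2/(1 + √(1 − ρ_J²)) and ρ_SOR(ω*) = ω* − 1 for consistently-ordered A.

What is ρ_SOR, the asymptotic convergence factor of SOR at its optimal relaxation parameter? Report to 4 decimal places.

[ρ_J] n=120: ρ(B_J) = cos(π/(n+1)) = cos(π/121) = 0.9997.
1 − cos²(π/121) = sin²(π/121) ⇒ √(1−ρ_J²) = sin(π/121) = 0.02596.
ω* = 2/(1 + 0.02596) = 2/1.02596 = 1.9494.
At ω = 1.9494 every |λ(B_ω)| = ω−1, so ρ_SOR = 0.9494.

ρ_SOR = 0.9494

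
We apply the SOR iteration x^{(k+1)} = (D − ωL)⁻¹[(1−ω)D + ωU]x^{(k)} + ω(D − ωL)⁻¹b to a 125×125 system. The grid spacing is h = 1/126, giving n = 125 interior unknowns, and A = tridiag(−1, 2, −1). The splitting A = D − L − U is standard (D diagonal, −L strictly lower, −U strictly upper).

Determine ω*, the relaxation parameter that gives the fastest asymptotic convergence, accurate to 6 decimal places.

ω* = 1.951351

With n=125, ρ(Jacobi) = cos(π/126) = 0.999689.
√(1−ρ_J²) = |sin(π/126)| = 0.0249307
ω* = 2/(1+0.0249307) = 1.951351
ρ(B_{ω*}) = ω*−1 = 0.951351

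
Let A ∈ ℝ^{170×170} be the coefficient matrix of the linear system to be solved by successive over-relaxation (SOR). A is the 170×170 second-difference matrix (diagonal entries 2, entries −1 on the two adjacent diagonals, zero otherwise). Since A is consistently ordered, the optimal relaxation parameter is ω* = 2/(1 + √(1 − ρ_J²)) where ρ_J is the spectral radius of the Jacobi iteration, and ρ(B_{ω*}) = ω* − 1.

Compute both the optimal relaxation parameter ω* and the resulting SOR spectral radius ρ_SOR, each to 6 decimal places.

ω* = 1.963921, ρ_SOR = 0.963921

[ρ_J] n=170: ρ(B_J) = cos(π/(n+1)) = cos(π/171) = 0.999831.
root = sin(π/171) = 0.0183709  (since 1−cos² = sin²).
ω* = 2/(1 + 0.0183709) = 2/1.0183709 = 1.963921.
ρ_SOR = ω* − 1 = 1.963921 − 1 = 0.963921.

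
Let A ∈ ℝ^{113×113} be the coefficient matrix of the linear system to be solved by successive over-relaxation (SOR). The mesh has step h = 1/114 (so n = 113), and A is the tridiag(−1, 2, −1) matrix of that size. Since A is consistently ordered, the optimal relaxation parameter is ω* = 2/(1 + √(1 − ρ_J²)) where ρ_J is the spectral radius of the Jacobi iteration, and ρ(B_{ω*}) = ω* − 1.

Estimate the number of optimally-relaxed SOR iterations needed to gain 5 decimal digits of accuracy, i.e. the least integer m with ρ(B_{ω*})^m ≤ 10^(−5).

m = 209

spectrum of D⁻¹(L+U) = {cos(kπ/114) : 1≤k≤113}; ρ_J = cos(π/114) = 0.9996203.
1 − cos²(π/114) = sin²(π/114) ⇒ √(1−ρ_J²) = sin(π/114) = 0.0275543.
Young: ω* = 2/(1+√(1−ρ_J²)) = 2/(1+0.0275543) = 2/1.0275543 = 1.9463692.
[ρ_SOR] ω* − 1 = 0.9463692.
Need (0.9463692)^m ≤ 10^(−5): m ≥ 5·ln10/|ln 0.9463692| = 11.5129/0.0551225 = 208.860 ⇒ m = 209.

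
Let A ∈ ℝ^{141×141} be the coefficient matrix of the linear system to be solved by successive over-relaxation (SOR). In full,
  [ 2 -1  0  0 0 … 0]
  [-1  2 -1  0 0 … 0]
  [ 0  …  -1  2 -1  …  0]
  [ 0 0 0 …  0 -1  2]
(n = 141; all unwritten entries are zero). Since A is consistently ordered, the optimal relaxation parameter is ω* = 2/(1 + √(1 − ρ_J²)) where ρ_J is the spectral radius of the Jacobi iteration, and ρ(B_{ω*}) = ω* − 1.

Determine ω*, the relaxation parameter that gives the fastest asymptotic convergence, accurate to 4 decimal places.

ω* = 1.9567

ρ_J = max_k |cos(kπ/142)| = cos(π/142) = 0.9998
1 − cos²(π/142) = sin²(π/142) ⇒ √(1−ρ_J²) = sin(π/142) = 0.02212.
Young: ω* = 2/(1+√(1−ρ_J²)) = 2/(1+0.02212) = 2/1.02212 = 1.9567.
ρ(B_{ω*}) = ω*−1 = 0.9567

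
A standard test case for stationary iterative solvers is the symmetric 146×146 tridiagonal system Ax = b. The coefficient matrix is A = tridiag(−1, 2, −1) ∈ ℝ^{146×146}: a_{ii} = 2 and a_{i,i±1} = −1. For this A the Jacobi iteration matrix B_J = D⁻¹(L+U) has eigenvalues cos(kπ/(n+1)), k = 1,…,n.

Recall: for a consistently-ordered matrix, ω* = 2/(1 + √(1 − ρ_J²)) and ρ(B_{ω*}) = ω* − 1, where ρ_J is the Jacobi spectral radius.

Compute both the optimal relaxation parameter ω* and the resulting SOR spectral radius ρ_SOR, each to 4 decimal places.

ω* = 1.9582, ρ_SOR = 0.9582

[ρ_J] n=146: ρ(B_J) = cos(π/(n+1)) = cos(π/147) = 0.9998.
√(1 − cos²(π/147)) = sin(π/147) ≈ 0.02137.
ω* = 2 / (1 + 0.02137) = 2 / 1.02137 ≈ 1.9582.
ρ_SOR = ω* − 1 = 1.9582 − 1 = 0.9582.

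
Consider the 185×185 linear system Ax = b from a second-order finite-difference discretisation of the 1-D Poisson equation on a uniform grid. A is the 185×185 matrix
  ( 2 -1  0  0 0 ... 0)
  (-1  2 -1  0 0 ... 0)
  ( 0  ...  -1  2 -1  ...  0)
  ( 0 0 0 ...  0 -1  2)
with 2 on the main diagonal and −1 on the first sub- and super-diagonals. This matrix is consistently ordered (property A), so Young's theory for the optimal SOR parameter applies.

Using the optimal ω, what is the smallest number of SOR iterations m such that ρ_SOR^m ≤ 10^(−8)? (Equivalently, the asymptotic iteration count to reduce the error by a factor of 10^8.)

m = 546

n=185: λ(B_J) = 1 − λ(A)/2 = cos(kπ/186); k=1 gives ρ_J = 0.9998574.
√(1−ρ_J²) simplifies to sin(π/186) = 0.0168895.
[ω*] 2 ÷ (1 + 0.0168895) = 2 ÷ 1.0168895 = 1.9667820.
At ω = 1.9667820 every |λ(B_ω)| = ω−1, so ρ_SOR = 0.9667820.
8·ln10 = 18.4207; −ln(0.9667820) = 0.0337822; m = ⌈18.4207/0.0337822⌉ = ⌈545.278⌉ = 546.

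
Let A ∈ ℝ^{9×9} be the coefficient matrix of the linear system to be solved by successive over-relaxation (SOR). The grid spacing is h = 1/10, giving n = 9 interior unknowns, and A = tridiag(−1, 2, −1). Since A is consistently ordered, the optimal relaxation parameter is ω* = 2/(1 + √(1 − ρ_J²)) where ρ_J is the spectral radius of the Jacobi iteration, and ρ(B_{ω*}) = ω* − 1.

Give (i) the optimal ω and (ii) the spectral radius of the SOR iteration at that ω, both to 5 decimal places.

spectrum of D⁻¹(L+U) = {cos(kπ/10) : 1≤k≤9}; ρ_J = cos(π/10) = 0.95106.
root = sin(π/10) = 0.309017  (since 1−cos² = sin²).
[ω*] 2 ÷ (1 + 0.309017) = 2 ÷ 1.309017 = 1.52786.
[ρ_SOR] ω* − 1 = 0.52786.

ω* = 1.52786, ρ_SOR = 0.52786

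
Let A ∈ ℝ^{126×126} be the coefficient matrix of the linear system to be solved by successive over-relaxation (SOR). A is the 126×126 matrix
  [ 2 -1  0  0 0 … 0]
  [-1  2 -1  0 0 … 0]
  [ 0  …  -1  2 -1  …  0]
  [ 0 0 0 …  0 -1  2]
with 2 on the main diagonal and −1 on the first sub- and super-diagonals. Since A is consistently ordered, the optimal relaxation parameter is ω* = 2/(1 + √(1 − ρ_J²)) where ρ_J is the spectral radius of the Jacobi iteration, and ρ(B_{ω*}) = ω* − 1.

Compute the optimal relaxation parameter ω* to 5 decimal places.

ω* = 1.95173

[ρ_J] n=126: ρ(B_J) = cos(π/(n+1)) = cos(π/127) = 0.99969.
root = sin(π/127) = 0.024734  (since 1−cos² = sin²).
ω* = 2/(1 + 0.024734) = 2/1.024734 = 1.95173.
ρ_SOR = ω* − 1 = 1.95173 − 1 = 0.95173.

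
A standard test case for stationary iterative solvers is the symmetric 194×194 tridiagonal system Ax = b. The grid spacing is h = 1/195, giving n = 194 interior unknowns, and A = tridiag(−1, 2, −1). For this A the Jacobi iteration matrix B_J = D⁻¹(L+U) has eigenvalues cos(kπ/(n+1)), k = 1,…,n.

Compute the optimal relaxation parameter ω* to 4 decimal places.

ω* = 1.9683

ρ_J = max_k |cos(kπ/195)| = cos(π/195) = 0.9999
root = sin(π/195) = 0.01611  (since 1−cos² = sin²).
Young: ω* = 2/(1+√(1−ρ_J²)) = 2/(1+0.01611) = 2/1.01611 = 1.9683.
[ρ_SOR] ω* − 1 = 0.9683.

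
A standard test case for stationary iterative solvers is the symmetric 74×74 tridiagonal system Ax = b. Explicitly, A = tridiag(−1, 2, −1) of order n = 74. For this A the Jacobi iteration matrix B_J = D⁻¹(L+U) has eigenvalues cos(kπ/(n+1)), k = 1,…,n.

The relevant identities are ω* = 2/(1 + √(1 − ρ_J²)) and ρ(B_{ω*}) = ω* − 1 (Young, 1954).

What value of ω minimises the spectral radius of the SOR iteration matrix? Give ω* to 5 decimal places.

n=74: λ(B_J) = 1 − λ(A)/2 = cos(kπ/75); k=1 gives ρ_J = 0.99912.
root = sin(π/75) = 0.041876  (since 1−cos² = sin²).
Young: ω* = 2/(1+√(1−ρ_J²)) = 2/(1+0.041876) = 2/1.041876 = 1.91961.
[ρ_SOR] ω* − 1 = 0.91961.

ω* = 1.91961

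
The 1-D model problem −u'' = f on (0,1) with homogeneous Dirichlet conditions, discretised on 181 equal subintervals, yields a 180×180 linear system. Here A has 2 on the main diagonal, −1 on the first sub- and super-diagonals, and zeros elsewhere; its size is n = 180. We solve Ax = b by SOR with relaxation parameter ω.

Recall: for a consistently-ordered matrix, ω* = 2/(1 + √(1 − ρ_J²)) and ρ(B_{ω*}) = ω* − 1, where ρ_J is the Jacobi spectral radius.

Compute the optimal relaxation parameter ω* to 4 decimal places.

With n=180, ρ(Jacobi) = cos(π/181) = 0.9998.
1 − cos²(π/181) = sin²(π/181) ⇒ √(1−ρ_J²) = sin(π/181) = 0.01736.
ω* = 2 / (1 + 0.01736) = 2 / 1.01736 ≈ 1.9659.
ρ_SOR = ω* − 1 = 1.9659 − 1 = 0.9659.

ω* = 1.9659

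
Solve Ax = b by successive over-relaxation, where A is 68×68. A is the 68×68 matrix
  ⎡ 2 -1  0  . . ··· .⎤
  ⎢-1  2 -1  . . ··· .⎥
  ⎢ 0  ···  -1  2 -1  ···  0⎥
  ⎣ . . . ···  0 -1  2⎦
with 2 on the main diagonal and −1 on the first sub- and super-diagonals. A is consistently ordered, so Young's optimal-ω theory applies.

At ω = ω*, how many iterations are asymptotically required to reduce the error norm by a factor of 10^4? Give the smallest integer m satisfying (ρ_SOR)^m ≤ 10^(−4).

m = 102

ρ_J = max_k |cos(kπ/69)| = cos(π/69) = 0.9989637
1 − cos²(π/69) = sin²(π/69) ⇒ √(1−ρ_J²) = sin(π/69) = 0.0455146.
Then 2/(1+√(1−ρ_J²)) = 2/(1+0.0455146); ω* = 2/1.0455146 = 1.9129336.
Hence ρ(B_{ω*}) = 1.9129336 − 1 = 0.9129336.
(0.9129336)^m ≤ 10^{−4}  ⇒  m·ln(0.9129336) ≤ −4·ln10  ⇒  m ≥ 101.110  ⇒  m = 102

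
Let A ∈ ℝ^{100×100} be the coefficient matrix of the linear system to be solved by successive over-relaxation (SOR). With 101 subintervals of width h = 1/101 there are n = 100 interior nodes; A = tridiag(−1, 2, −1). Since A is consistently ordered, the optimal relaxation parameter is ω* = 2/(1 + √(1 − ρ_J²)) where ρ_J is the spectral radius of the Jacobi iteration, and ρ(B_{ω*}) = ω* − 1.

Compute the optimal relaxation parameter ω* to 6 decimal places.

ω* = 1.939676

n=100: λ(B_J) = 1 − λ(A)/2 = cos(kπ/101); k=1 gives ρ_J = 0.999516.
√(1−ρ_J²) = |sin(π/101)| = 0.0310999
Then 2/(1+√(1−ρ_J²)) = 2/(1+0.0310999); ω* = 2/1.0310999 = 1.939676.
Hence ρ(B_{ω*}) = 1.939676 − 1 = 0.939676.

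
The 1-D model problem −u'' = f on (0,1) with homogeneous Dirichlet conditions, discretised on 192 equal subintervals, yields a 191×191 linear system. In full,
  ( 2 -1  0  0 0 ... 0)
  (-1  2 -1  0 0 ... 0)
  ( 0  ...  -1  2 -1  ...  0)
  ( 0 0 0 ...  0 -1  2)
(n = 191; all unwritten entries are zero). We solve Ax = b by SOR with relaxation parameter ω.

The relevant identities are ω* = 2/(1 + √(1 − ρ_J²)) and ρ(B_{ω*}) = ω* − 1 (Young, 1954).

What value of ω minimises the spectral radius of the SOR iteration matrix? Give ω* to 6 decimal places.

ω* = 1.967803

½·tridiag(1,0,1) at n=191: λ_k = cos(kπ/192); max |λ| at k=1 ⇒ ρ_J = cos(π/192) ≈ 0.999866.
√(1−ρ_J²) simplifies to sin(π/192) = 0.0163617.
[ω*] 2 ÷ (1 + 0.0163617) = 2 ÷ 1.0163617 = 1.967803.
ρ_SOR = ω* − 1 = 1.967803 − 1 = 0.967803.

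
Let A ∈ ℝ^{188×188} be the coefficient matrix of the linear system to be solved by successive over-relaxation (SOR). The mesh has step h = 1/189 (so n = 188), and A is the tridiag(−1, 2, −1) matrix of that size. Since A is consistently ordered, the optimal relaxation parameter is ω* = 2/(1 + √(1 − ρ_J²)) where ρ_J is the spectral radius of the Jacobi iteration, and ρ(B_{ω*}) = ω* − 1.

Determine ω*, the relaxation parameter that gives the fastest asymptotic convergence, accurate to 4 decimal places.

[ρ_J] n=188: ρ(B_J) = cos(π/(n+1)) = cos(π/189) = 0.9999.
√(1−ρ_J²) = |sin(π/189)| = 0.01662
ω* = 2 / (1 + 0.01662) = 2 / 1.01662 ≈ 1.9673.
At ω = 1.9673 every |λ(B_ω)| = ω−1, so ρ_SOR = 0.9673.

ω* = 1.9673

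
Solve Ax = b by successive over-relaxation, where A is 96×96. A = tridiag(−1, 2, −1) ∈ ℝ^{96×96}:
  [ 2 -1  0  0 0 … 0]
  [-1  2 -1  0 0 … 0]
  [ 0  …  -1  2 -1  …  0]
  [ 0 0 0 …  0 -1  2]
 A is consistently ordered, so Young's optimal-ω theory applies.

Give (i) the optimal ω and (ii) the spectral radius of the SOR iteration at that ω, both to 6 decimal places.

With n=96, ρ(Jacobi) = cos(π/97) = 0.999476.
root = sin(π/97) = 0.0323819  (since 1−cos² = sin²).
So ω* = 2/1.0323819 = 1.937268 (Young).
Hence ρ(B_{ω*}) = 1.937268 − 1 = 0.937268.

ω* = 1.937268, ρ_SOR = 0.937268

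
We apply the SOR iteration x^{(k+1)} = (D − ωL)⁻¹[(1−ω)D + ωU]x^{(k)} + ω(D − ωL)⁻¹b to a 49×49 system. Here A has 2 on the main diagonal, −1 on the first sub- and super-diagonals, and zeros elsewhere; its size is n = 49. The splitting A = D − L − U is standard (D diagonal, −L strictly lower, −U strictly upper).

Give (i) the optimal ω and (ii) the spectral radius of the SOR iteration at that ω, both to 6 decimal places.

spectrum of D⁻¹(L+U) = {cos(kπ/50) : 1≤k≤49}; ρ_J = cos(π/50) = 0.998027.
1 − cos²(π/50) = sin²(π/50) ⇒ √(1−ρ_J²) = sin(π/50) = 0.0627905.
ω* = 2/(1+0.0627905) = 1.881838
ρ_SOR = ω* − 1 = 1.881838 − 1 = 0.881838.

ω* = 1.881838, ρ_SOR = 0.881838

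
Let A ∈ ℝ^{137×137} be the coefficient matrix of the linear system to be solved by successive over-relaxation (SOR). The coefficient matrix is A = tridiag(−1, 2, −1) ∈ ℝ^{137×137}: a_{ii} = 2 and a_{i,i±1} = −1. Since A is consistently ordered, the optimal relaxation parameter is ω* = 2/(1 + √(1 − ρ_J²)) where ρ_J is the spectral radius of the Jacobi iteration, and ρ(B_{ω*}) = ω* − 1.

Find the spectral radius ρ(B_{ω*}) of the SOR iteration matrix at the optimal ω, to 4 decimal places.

With n=137, ρ(Jacobi) = cos(π/138) = 0.9997.
root = sin(π/138) = 0.02276  (since 1−cos² = sin²).
Then 2/(1+√(1−ρ_J²)) = 2/(1+0.02276); ω* = 2/1.02276 = 1.9555.
Hence ρ(B_{ω*}) = 1.9555 − 1 = 0.9555.

ρ_SOR = 0.9555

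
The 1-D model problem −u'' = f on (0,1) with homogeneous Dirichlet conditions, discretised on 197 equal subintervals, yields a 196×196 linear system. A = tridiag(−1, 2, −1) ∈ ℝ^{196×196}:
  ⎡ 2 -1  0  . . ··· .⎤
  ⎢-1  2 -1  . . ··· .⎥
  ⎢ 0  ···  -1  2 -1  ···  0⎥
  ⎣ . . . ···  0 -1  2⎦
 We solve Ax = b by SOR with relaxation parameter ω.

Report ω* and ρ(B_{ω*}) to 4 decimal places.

ω* = 1.9686, ρ_SOR = 0.9686

n=196: λ(B_J) = 1 − λ(A)/2 = cos(kπ/197); k=1 gives ρ_J = 0.9999.
√(1−ρ_J²) simplifies to sin(π/197) = 0.01595.
ω* = 2/(1 + 0.01595) = 2/1.01595 = 1.9686.
[ρ_SOR] ω* − 1 = 0.9686.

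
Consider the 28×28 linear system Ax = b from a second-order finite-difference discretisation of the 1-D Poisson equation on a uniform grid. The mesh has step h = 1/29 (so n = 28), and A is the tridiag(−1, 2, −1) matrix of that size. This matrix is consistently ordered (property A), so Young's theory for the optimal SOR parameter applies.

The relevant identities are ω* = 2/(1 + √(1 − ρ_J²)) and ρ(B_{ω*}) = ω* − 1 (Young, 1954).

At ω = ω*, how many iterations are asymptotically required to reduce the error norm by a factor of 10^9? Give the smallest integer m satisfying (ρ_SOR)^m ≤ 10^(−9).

m = 96

½·tridiag(1,0,1) at n=28: λ_k = cos(kπ/29); max |λ| at k=1 ⇒ ρ_J = cos(π/29) ≈ 0.9941380.
√(1−ρ_J²) = |sin(π/29)| = 0.1081190
ω* = 2 / (1 + 0.1081190) = 2 / 1.1081190 ≈ 1.8048603.
Hence ρ(B_{ω*}) = 1.8048603 − 1 = 0.8048603.
Need (0.8048603)^m ≤ 10^(−9): m ≥ 9·ln10/|ln 0.8048603| = 20.7233/0.217087 = 95.461 ⇒ m = 96.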